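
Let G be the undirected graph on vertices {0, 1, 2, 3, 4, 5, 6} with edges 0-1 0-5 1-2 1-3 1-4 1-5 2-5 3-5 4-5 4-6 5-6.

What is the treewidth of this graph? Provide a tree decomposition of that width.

Every bag has size at most 3, so the width is 3 − 1 = 2 and tw(G) ≤ 2. On the other hand G contains the 3-clique {0, 1, 5}. A clique must lie in a single bag of any decomposition, so no decomposition can have width below 2. Combining the bounds, tw(G) = 2.

Treewidth 2.
Bags: B1 = {1, 4, 5}  B2 = {1, 2, 5}  B3 = {0, 1, 5}  B4 = {4, 5, 6}  B5 = {1, 3, 5}
Tree: B1–B2, B2–B3, B1–B4, B2–B5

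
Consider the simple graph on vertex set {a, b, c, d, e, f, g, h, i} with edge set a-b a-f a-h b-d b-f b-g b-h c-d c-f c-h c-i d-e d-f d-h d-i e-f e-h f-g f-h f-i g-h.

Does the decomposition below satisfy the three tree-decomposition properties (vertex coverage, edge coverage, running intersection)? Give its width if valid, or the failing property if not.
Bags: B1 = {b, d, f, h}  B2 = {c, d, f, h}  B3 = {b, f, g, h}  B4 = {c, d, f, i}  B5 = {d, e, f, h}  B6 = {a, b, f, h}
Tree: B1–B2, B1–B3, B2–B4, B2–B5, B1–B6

Yes; width 3.

Every vertex of G appears in some bag (union = {a, b, c, d, e, f, g, h, i}); every edge is covered by a bag; and for each vertex v the set of bags containing v is connected in the bag tree. The decomposition is therefore valid. The largest bag has 4 vertices, so the width is 3.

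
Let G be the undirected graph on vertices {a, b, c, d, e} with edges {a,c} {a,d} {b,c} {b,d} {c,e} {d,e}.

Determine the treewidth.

2

A width-2 tree decomposition is:
Bags: B1 = {c, d, e}  B2 = {a, c, d}  B3 = {b, c, d}
Tree: B1–B2, B2–B3
Each bag holds 3 vertices, so the decomposition has width 2, which upper-bounds the treewidth. Since e–c–a–d–e is a cycle in G, G is not acyclic. Forests are exactly the graphs of treewidth ≤ 1, so tw(G) ≥ 2. Therefore the treewidth is 2.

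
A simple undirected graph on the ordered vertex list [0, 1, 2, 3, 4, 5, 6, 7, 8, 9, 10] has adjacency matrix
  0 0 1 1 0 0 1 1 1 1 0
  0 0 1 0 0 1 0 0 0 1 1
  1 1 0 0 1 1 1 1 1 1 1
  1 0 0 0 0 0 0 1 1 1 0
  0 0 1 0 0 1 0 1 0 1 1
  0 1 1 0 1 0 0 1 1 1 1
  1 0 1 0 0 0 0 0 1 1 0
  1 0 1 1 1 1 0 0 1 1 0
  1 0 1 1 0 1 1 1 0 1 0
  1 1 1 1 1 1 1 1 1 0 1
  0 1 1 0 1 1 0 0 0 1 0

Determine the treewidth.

A width-4 tree decomposition is:
Bags: B1 = {0, 3, 7, 8, 9}  B2 = {0, 2, 7, 8, 9}  B3 = {2, 5, 7, 8, 9}  B4 = {2, 4, 5, 7, 9}  B5 = {2, 4, 5, 9, 10}  B6 = {1, 2, 5, 9, 10}  B7 = {0, 2, 6, 8, 9}
Tree: B1–B2, B2–B3, B3–B4, B4–B5, B5–B6, B2–B7
Every bag has size at most 5, so the width is 5 − 1 = 4 and tw(G) ≤ 4. On the other hand G contains the 5-clique {0, 2, 6, 8, 9}. A clique must lie in a single bag of any decomposition, so no decomposition can have width below 4. Therefore the treewidth is 4.

4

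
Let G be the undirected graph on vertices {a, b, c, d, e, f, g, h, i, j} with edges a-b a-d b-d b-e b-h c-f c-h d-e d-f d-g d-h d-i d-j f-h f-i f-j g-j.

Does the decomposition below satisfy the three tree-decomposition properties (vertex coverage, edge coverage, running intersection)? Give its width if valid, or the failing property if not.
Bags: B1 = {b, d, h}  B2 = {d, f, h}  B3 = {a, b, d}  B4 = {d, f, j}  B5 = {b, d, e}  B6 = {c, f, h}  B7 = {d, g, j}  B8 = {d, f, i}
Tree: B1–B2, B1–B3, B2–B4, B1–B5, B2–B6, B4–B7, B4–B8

Yes; width 2.

Vertex coverage: the bags together contain {a, b, c, d, e, f, g, h, i, j}, the full vertex set. Edge coverage: each edge of G has both endpoints in at least one bag. Running intersection: for every vertex, the bags containing it form a connected subtree. All three properties hold, so this is a valid tree decomposition of width max|bag| − 1 = 2, and hence tw(G) ≤ 2.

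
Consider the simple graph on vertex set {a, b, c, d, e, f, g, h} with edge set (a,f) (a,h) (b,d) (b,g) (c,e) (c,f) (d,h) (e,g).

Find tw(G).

A width-2 tree decomposition is:
Bags: B1 = {a, c, f}  B2 = {a, c, e}  B3 = {a, e, g}  B4 = {a, b, g}  B5 = {a, b, d}  B6 = {a, d, h}
Tree: B1–B2, B2–B3, B3–B4, B4–B5, B5–B6
The largest bag has 3 vertices, giving width 2; this decomposition certifies tw(G) ≤ 2. For the lower bound, G contains the cycle a–f–c–e–g–b–d–h–a, so G is not a forest; only forests have treewidth ≤ 1, hence tw(G) ≥ 2. Combining the bounds, tw(G) = 2.

2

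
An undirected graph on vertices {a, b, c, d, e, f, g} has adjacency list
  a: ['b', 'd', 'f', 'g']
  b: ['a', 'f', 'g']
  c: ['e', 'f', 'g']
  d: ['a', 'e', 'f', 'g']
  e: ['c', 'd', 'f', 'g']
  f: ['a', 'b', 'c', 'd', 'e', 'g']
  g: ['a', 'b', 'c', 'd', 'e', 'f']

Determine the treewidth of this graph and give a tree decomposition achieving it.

Treewidth 3.
Bags: B1 = {a, b, f, g}  B2 = {a, d, f, g}  B3 = {d, e, f, g}  B4 = {c, e, f, g}
Tree: B1–B2, B2–B3, B3–B4

Every bag has size at most 4, so the width is 4 − 1 = 3 and tw(G) ≤ 3. For the lower bound, the 4 vertices {d, e, f, g} are pairwise adjacent, and any tree decomposition puts a clique entirely inside one bag — forcing width ≥ 3. Hence tw(G) = 3 exactly.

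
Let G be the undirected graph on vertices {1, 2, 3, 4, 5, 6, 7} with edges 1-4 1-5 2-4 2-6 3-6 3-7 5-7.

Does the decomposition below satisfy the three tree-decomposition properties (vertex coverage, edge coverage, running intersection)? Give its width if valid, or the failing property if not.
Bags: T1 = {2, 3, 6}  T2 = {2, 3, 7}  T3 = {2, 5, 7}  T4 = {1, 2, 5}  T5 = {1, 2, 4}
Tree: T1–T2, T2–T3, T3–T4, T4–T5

Yes; width 2.

Vertex coverage: the bags together contain {1, 2, 3, 4, 5, 6, 7}, the full vertex set. Edge coverage: each edge of G has both endpoints in at least one bag. Running intersection: for every vertex, the bags containing it form a connected subtree. All three properties hold, so this is a valid tree decomposition of width max|bag| − 1 = 2, and hence tw(G) ≤ 2.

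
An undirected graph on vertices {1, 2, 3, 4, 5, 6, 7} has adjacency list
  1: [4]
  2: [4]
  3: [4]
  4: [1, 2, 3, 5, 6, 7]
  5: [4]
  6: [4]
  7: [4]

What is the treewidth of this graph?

1

A width-1 tree decomposition is:
Bags: B1 = {3, 4}  B2 = {1, 4}  B3 = {4, 5}  B4 = {4, 6}  B5 = {2, 4}  B6 = {4, 7}
Tree: B1–B2, B1–B3, B2–B4, B3–B5, B1–B6
Each bag holds 2 vertices, so the decomposition has width 1, which upper-bounds the treewidth. G has an edge, so its treewidth is at least 1. Hence tw(G) = 1 exactly.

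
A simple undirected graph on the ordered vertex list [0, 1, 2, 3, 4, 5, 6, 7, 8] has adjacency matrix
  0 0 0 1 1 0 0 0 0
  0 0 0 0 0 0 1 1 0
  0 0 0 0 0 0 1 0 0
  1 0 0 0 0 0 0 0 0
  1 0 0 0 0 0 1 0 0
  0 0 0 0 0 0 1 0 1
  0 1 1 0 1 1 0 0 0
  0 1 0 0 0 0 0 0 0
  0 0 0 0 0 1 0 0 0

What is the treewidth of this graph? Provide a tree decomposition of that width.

Every bag has size at most 2, so the width is 2 − 1 = 1 and tw(G) ≤ 1. Since G has at least one edge (e.g. 1–6), it is not an edgeless graph, so tw(G) ≥ 1. Combining the bounds, tw(G) = 1.

Treewidth 1.
One optimal decomposition is:
Bags: B1 = {1, 6}  B2 = {4, 6}  B3 = {0, 4}  B4 = {1, 7}  B5 = {5, 6}  B6 = {5, 8}  B7 = {0, 3}  B8 = {2, 6}
Tree: B1–B2, B2–B3, B1–B4, B2–B5, B5–B6, B3–B7, B5–B8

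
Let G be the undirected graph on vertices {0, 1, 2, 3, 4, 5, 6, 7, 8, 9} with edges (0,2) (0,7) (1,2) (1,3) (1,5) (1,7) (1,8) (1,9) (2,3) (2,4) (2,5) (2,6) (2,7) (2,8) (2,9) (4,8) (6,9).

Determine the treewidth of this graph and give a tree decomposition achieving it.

Treewidth 2.
One optimal decomposition is:
Bags: B1 = {0, 2, 7}  B2 = {1, 2, 7}  B3 = {1, 2, 8}  B4 = {1, 2, 9}  B5 = {2, 4, 8}  B6 = {2, 6, 9}  B7 = {1, 2, 5}  B8 = {1, 2, 3}
Tree: B1–B2, B2–B3, B2–B4, B3–B5, B4–B6, B2–B7, B7–B8

The largest bag has 3 vertices, giving width 2; this decomposition certifies tw(G) ≤ 2. On the other hand G contains the 3-clique {0, 2, 7}. A clique must lie in a single bag of any decomposition, so no decomposition can have width below 2. Combining the bounds, tw(G) = 2.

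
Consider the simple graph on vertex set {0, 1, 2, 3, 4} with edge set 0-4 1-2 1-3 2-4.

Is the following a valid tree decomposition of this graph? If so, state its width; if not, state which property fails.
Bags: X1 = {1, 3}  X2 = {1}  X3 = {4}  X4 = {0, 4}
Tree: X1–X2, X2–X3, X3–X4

A tree decomposition must satisfy three properties: every vertex lies in some bag; for every edge, both endpoints lie together in some bag; and for every vertex, the bags containing it form a connected subtree. Here vertex 2 appears in no bag, so the decomposition is invalid.

No — vertex 2 appears in no bag.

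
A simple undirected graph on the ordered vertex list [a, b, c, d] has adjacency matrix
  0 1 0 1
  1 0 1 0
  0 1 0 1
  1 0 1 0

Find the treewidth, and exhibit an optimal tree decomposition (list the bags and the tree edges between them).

Each bag holds 3 vertices, so the decomposition has width 2, which upper-bounds the treewidth. For the lower bound, G contains the cycle d–a–b–c–d, so G is not a forest; only forests have treewidth ≤ 1, hence tw(G) ≥ 2. The upper and lower bounds meet at 2, so that is the treewidth.

Treewidth 2.
One optimal decomposition is:
Bags: B1 = {a, b, d}  B2 = {b, c, d}
Tree: B1–B2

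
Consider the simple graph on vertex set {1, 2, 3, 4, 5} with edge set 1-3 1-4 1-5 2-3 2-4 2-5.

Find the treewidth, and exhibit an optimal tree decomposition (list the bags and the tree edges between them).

Every bag has size at most 3, so the width is 3 − 1 = 2 and tw(G) ≤ 2. The edges 4–2–3–1–4 form a cycle, so G is not a tree and its treewidth is at least 2. Therefore the treewidth is 2.

Treewidth 2.
Bags: B1 = {1, 2, 4}  B2 = {1, 2, 3}  B3 = {1, 2, 5}
Tree: B1–B2, B2–B3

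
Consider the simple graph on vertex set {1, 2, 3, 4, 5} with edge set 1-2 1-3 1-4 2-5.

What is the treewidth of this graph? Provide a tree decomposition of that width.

Every bag has size at most 2, so the width is 2 − 1 = 1 and tw(G) ≤ 1. Since G has at least one edge (e.g. 1–2), it is not an edgeless graph, so tw(G) ≥ 1. The upper and lower bounds meet at 1, so that is the treewidth.

Treewidth 1.
Bags: B1 = {1, 2}  B2 = {1, 3}  B3 = {2, 5}  B4 = {1, 4}
Tree: B1–B2, B1–B3, B1–B4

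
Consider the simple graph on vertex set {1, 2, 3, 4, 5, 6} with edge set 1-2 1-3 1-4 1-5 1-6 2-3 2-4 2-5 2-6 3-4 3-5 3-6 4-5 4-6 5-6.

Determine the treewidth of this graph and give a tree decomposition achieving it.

Treewidth 5.
Bags: B1 = {1, 2, 3, 4, 5, 6}
Tree: (single bag)

With just one bag of size 6, the width is 6 − 1 = 5, so tw(G) ≤ 5. Conversely, {1, 2, 3, 4, 5, 6} is a clique of size 6, and the vertices of any clique must share a bag in every tree decomposition; so some bag has ≥ 6 vertices and tw(G) ≥ 5. Therefore the treewidth is 5.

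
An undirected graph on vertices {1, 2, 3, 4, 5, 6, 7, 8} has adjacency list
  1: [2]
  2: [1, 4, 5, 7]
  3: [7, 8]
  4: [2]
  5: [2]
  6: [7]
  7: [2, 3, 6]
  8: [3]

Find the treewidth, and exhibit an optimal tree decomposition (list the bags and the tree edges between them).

Treewidth 1.
One optimal decomposition is:
Bags: B1 = {2, 4}  B2 = {2, 7}  B3 = {6, 7}  B4 = {2, 5}  B5 = {1, 2}  B6 = {3, 7}  B7 = {3, 8}
Tree: B1–B2, B2–B3, B1–B4, B4–B5, B3–B6, B6–B7

Every bag has size at most 2, so the width is 2 − 1 = 1 and tw(G) ≤ 1. Since G has at least one edge (e.g. 2–4), it is not an edgeless graph, so tw(G) ≥ 1. Combining the bounds, tw(G) = 1.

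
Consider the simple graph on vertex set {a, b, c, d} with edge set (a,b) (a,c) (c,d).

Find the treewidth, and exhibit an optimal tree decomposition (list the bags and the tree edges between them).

Treewidth 1.
Bags: B1 = {a, c}  B2 = {c, d}  B3 = {a, b}
Tree: B1–B2, B1–B3

Every bag has size at most 2, so the width is 2 − 1 = 1 and tw(G) ≤ 1. Any graph with an edge has treewidth ≥ 1, and G has the edge c–a. Therefore the treewidth is 1.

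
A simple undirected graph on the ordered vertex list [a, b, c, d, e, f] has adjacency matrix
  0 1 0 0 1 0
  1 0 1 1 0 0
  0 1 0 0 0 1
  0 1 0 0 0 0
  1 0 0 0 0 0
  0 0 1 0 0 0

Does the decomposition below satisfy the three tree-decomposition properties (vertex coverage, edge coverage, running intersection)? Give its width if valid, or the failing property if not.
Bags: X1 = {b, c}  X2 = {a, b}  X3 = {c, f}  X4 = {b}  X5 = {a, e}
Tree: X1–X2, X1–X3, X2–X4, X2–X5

No — vertex d appears in no bag.

A tree decomposition must satisfy three properties: every vertex lies in some bag; for every edge, both endpoints lie together in some bag; and for every vertex, the bags containing it form a connected subtree. Here vertex d appears in no bag, so the decomposition is invalid.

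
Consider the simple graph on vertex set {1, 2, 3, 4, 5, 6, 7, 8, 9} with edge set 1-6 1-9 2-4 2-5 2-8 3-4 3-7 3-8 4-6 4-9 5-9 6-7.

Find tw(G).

3

A width-3 tree decomposition is:
Bags: B1 = {3, 6, 7, 8}  B2 = {3, 4, 6, 8}  B3 = {2, 4, 6, 8}  B4 = {1, 2, 4, 6}  B5 = {1, 2, 4, 9}  B6 = {1, 2, 5, 9}
Tree: B1–B2, B2–B3, B3–B4, B4–B5, B5–B6
The largest bag has 4 vertices, giving width 3; this decomposition certifies tw(G) ≤ 3. For the lower bound: the 4 vertex sets {3,7,8}, {6}, {4}, {1,2,5,9} are disjoint, each induces a connected subgraph, and every pair is joined by at least one edge of G. Contracting each set to a single vertex therefore yields K_{4} as a minor, and since treewidth is minor-monotone, tw(G) ≥ tw(K_{4}) = 3. Combining the bounds, tw(G) = 3.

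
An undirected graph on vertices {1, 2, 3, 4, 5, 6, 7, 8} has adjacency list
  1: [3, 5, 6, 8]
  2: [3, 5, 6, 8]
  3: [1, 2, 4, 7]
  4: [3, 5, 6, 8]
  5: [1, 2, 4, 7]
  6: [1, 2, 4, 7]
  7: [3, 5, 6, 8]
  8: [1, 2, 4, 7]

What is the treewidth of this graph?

4

A width-4 tree decomposition is:
Bags: B1 = {1, 2, 3, 4, 7}  B2 = {1, 2, 4, 5, 7}  B3 = {1, 2, 4, 7, 8}  B4 = {1, 2, 4, 6, 7}
Tree: B1–B2, B2–B3, B3–B4
Every bag has size at most 5, so the width is 5 − 1 = 4 and tw(G) ≤ 4. For the lower bound: the 5 vertex sets {3,4}, {1,5}, {7,8}, {2}, {6} are disjoint, each induces a connected subgraph, and every pair is joined by at least one edge of G. Contracting each set to a single vertex therefore yields K_{5} as a minor, and since treewidth is minor-monotone, tw(G) ≥ tw(K_{5}) = 4. Combining the bounds, tw(G) = 4.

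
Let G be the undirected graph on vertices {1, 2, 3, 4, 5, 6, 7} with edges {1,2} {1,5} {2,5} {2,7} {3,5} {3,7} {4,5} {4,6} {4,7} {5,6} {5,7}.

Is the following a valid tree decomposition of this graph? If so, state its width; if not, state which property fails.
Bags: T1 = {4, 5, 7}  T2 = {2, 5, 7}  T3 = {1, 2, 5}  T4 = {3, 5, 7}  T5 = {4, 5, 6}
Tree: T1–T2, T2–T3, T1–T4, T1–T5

Yes; width 2.

Checking the three conditions: (i) the bags cover all of {1, 2, 3, 4, 5, 6, 7}; (ii) for each edge, some bag contains both endpoints; (iii) the bags containing any fixed vertex form a subtree. All hold, so the decomposition is valid with width 3 − 1 = 2.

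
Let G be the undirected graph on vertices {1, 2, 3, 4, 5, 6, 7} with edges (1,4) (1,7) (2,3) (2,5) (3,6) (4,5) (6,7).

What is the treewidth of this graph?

A width-2 tree decomposition is:
Bags: B1 = {3, 6, 7}  B2 = {2, 3, 7}  B3 = {2, 5, 7}  B4 = {4, 5, 7}  B5 = {1, 4, 7}
Tree: B1–B2, B2–B3, B3–B4, B4–B5
Each bag holds 3 vertices, so the decomposition has width 2, which upper-bounds the treewidth. For the lower bound, G contains the cycle 7–6–3–2–5–4–1–7, so G is not a forest; only forests have treewidth ≤ 1, hence tw(G) ≥ 2. Hence tw(G) = 2 exactly.

2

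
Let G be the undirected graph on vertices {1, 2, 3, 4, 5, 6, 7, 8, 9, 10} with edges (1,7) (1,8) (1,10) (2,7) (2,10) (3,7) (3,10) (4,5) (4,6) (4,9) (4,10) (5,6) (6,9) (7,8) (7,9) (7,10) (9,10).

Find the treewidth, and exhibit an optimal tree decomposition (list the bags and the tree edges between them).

Treewidth 2.
One such decomposition:
Bags: B1 = {4, 9, 10}  B2 = {7, 9, 10}  B3 = {3, 7, 10}  B4 = {4, 6, 9}  B5 = {2, 7, 10}  B6 = {4, 5, 6}  B7 = {1, 7, 10}  B8 = {1, 7, 8}
Tree: B1–B2, B2–B3, B1–B4, B2–B5, B4–B6, B3–B7, B7–B8

Every bag has size at most 3, so the width is 3 − 1 = 2 and tw(G) ≤ 2. On the other hand G contains the 3-clique {4, 9, 10}. A clique must lie in a single bag of any decomposition, so no decomposition can have width below 2. Therefore the treewidth is 2.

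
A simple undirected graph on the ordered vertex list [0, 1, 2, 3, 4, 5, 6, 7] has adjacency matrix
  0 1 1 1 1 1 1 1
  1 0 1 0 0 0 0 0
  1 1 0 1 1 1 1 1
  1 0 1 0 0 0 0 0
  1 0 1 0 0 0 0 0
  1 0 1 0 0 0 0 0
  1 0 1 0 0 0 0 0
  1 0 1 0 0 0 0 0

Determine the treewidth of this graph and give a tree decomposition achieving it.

Treewidth 2.
Bags: B1 = {0, 1, 2}  B2 = {0, 2, 6}  B3 = {0, 2, 4}  B4 = {0, 2, 3}  B5 = {0, 2, 5}  B6 = {0, 2, 7}
Tree: B1–B2, B1–B3, B3–B4, B3–B5, B2–B6

The largest bag has 3 vertices, giving width 2; this decomposition certifies tw(G) ≤ 2. For the lower bound, the 3 vertices {0, 1, 2} are pairwise adjacent, and any tree decomposition puts a clique entirely inside one bag — forcing width ≥ 2. The upper and lower bounds meet at 2, so that is the treewidth.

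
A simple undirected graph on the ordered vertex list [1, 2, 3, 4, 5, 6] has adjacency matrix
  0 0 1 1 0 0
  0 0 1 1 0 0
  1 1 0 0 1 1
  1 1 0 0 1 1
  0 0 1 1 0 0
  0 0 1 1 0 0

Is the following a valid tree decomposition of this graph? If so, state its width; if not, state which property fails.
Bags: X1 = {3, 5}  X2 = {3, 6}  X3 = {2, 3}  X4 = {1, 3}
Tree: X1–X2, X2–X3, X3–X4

A tree decomposition must satisfy three properties: every vertex lies in some bag; for every edge, both endpoints lie together in some bag; and for every vertex, the bags containing it form a connected subtree. Here vertex 4 appears in no bag, so the decomposition is invalid.

No — vertex 4 appears in no bag.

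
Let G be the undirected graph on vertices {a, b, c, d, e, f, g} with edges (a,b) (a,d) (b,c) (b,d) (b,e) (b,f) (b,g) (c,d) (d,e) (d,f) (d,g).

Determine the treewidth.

2

A width-2 tree decomposition is:
Bags: B1 = {a, b, d}  B2 = {b, d, f}  B3 = {b, d, e}  B4 = {b, c, d}  B5 = {b, d, g}
Tree: B1–B2, B1–B3, B3–B4, B4–B5
Each bag holds 3 vertices, so the decomposition has width 2, which upper-bounds the treewidth. For the lower bound, the 3 vertices {b, d, f} are pairwise adjacent, and any tree decomposition puts a clique entirely inside one bag — forcing width ≥ 2. The upper and lower bounds meet at 2, so that is the treewidth.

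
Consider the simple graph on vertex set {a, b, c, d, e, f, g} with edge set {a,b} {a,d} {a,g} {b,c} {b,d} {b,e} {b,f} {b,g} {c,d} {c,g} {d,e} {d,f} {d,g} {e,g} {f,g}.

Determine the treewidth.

3

A width-3 tree decomposition is:
Bags: B1 = {b, d, f, g}  B2 = {a, b, d, g}  B3 = {b, d, e, g}  B4 = {b, c, d, g}
Tree: B1–B2, B2–B3, B3–B4
Every bag has size at most 4, so the width is 4 − 1 = 3 and tw(G) ≤ 3. Conversely, {b, d, e, g} is a clique of size 4, and the vertices of any clique must share a bag in every tree decomposition; so some bag has ≥ 4 vertices and tw(G) ≥ 3. Hence tw(G) = 3 exactly.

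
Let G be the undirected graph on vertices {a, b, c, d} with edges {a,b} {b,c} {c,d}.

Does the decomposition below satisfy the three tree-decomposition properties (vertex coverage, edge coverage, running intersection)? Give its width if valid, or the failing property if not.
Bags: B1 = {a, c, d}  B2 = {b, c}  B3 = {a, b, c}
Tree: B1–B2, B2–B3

A tree decomposition must satisfy three properties: every vertex lies in some bag; for every edge, both endpoints lie together in some bag; and for every vertex, the bags containing it form a connected subtree. Here bags containing vertex a are not connected in the tree, so the decomposition is invalid.

No — bags containing vertex a are not connected in the tree.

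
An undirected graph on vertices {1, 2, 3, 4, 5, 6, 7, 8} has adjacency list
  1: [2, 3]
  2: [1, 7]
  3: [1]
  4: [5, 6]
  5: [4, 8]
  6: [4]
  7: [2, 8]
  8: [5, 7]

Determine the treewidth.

1

A width-1 tree decomposition is:
Bags: B1 = {1, 3}  B2 = {1, 2}  B3 = {2, 7}  B4 = {7, 8}  B5 = {5, 8}  B6 = {4, 5}  B7 = {4, 6}
Tree: B1–B2, B2–B3, B3–B4, B4–B5, B5–B6, B6–B7
Every bag has size at most 2, so the width is 2 − 1 = 1 and tw(G) ≤ 1. G has an edge, so its treewidth is at least 1. Hence tw(G) = 1 exactly.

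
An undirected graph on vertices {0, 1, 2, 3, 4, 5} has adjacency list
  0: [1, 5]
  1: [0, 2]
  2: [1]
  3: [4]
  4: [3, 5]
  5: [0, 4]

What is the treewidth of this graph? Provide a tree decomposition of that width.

Treewidth 1.
One such decomposition:
Bags: B1 = {3, 4}  B2 = {4, 5}  B3 = {0, 5}  B4 = {0, 1}  B5 = {1, 2}
Tree: B1–B2, B2–B3, B3–B4, B4–B5

The largest bag has 2 vertices, giving width 1; this decomposition certifies tw(G) ≤ 1. Since G has at least one edge (e.g. 3–4), it is not an edgeless graph, so tw(G) ≥ 1. Therefore the treewidth is 1.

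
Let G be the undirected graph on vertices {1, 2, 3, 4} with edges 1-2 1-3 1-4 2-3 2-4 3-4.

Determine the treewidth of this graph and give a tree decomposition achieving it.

Treewidth 3.
One optimal decomposition is:
Bags: B1 = {1, 2, 3, 4}
Tree: (single bag)

A single bag containing all 4 vertices is trivially a valid decomposition of width 3. For the lower bound, the 4 vertices {1, 2, 3, 4} are pairwise adjacent, and any tree decomposition puts a clique entirely inside one bag — forcing width ≥ 3. Therefore the treewidth is 3.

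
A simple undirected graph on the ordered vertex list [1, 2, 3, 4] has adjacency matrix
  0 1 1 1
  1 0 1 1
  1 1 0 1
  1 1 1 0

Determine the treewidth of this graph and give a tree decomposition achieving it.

Treewidth 3.
One optimal decomposition is:
Bags: B1 = {1, 2, 3, 4}
Tree: (single bag)

A single bag containing all 4 vertices is trivially a valid decomposition of width 3. For the lower bound, the 4 vertices {1, 2, 3, 4} are pairwise adjacent, and any tree decomposition puts a clique entirely inside one bag — forcing width ≥ 3. The upper and lower bounds meet at 3, so that is the treewidth.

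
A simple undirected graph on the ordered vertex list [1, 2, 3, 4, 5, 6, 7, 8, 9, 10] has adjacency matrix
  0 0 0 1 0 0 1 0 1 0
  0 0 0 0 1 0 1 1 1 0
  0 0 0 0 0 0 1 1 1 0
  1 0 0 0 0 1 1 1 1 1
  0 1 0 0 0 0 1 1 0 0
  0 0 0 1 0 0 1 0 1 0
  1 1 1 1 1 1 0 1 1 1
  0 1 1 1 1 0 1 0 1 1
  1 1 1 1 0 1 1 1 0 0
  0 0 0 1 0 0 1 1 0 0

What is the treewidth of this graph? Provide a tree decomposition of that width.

Each bag holds 4 vertices, so the decomposition has width 3, which upper-bounds the treewidth. Conversely, {2, 7, 8, 9} is a clique of size 4, and the vertices of any clique must share a bag in every tree decomposition; so some bag has ≥ 4 vertices and tw(G) ≥ 3. Therefore the treewidth is 3.

Treewidth 3.
One such decomposition:
Bags: B1 = {4, 7, 8, 9}  B2 = {2, 7, 8, 9}  B3 = {2, 5, 7, 8}  B4 = {3, 7, 8, 9}  B5 = {1, 4, 7, 9}  B6 = {4, 7, 8, 10}  B7 = {4, 6, 7, 9}
Tree: B1–B2, B2–B3, B2–B4, B1–B5, B1–B6, B5–B7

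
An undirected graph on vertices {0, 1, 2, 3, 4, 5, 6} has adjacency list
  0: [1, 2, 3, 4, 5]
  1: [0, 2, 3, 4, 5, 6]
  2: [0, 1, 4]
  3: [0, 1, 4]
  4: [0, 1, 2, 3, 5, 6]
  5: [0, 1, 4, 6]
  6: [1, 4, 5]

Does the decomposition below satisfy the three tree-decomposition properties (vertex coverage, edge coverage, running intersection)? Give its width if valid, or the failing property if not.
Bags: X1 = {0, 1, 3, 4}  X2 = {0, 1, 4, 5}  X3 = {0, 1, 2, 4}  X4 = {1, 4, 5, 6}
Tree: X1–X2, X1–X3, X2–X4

Checking the three conditions: (i) the bags cover all of {0, 1, 2, 3, 4, 5, 6}; (ii) for each edge, some bag contains both endpoints; (iii) the bags containing any fixed vertex form a subtree. All hold, so the decomposition is valid with width 4 − 1 = 3.

Yes; width 3.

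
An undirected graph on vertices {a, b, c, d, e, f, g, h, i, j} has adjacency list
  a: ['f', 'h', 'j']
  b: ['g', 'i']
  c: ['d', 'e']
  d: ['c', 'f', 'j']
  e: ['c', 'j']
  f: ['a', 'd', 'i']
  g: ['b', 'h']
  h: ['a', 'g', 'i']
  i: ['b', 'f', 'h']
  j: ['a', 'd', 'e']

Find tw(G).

A width-2 tree decomposition is:
Bags: B1 = {b, g, h}  B2 = {b, h, i}  B3 = {a, h, i}  B4 = {a, f, i}  B5 = {a, f, j}  B6 = {d, f, j}  B7 = {d, e, j}  B8 = {c, d, e}
Tree: B1–B2, B2–B3, B3–B4, B4–B5, B5–B6, B6–B7, B7–B8
The largest bag has 3 vertices, giving width 2; this decomposition certifies tw(G) ≤ 2. For the lower bound, G contains the cycle g–b–i–h–g, so G is not a forest; only forests have treewidth ≤ 1, hence tw(G) ≥ 2. Therefore the treewidth is 2.

2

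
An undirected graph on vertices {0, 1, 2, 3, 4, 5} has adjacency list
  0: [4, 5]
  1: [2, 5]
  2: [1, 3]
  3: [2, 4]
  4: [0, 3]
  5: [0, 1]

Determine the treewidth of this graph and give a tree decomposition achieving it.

Every bag has size at most 3, so the width is 3 − 1 = 2 and tw(G) ≤ 2. For the lower bound, G contains the cycle 2–3–4–0–5–1–2, so G is not a forest; only forests have treewidth ≤ 1, hence tw(G) ≥ 2. Hence tw(G) = 2 exactly.

Treewidth 2.
One optimal decomposition is:
Bags: B1 = {2, 3, 4}  B2 = {0, 2, 4}  B3 = {0, 2, 5}  B4 = {1, 2, 5}
Tree: B1–B2, B2–B3, B3–B4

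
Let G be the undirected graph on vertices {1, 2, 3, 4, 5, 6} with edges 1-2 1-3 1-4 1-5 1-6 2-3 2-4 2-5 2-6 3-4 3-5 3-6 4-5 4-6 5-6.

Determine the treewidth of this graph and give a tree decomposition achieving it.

Treewidth 5.
Bags: B1 = {1, 2, 3, 4, 5, 6}
Tree: (single bag)

A single bag containing all 6 vertices is trivially a valid decomposition of width 5. On the other hand G contains the 6-clique {1, 2, 3, 4, 5, 6}. A clique must lie in a single bag of any decomposition, so no decomposition can have width below 5. The upper and lower bounds meet at 5, so that is the treewidth.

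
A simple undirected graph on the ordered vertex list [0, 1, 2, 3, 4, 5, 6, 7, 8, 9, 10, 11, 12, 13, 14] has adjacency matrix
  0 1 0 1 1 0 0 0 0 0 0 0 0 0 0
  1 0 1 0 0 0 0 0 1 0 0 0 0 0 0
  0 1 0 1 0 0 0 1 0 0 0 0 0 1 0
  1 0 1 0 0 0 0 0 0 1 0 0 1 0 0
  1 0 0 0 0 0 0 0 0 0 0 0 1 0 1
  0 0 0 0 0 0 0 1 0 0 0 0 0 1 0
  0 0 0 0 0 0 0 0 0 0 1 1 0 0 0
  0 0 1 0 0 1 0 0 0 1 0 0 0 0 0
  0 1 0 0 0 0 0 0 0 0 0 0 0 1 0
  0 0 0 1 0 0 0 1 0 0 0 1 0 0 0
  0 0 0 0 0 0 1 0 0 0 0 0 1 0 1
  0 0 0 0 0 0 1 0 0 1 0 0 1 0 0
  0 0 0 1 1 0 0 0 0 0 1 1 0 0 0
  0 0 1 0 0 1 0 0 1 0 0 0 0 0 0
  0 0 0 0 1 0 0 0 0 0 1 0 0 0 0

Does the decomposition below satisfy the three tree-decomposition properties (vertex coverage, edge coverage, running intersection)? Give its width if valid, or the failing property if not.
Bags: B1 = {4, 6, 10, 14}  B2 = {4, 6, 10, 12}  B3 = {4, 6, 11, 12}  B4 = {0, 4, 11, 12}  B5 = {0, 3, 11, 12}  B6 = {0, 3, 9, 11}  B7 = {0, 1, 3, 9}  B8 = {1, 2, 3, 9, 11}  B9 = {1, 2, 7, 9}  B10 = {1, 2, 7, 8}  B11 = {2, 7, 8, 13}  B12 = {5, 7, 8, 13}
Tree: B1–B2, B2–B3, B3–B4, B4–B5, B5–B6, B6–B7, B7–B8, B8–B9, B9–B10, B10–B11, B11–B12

No — bags containing vertex 11 are not connected in the tree.

A tree decomposition must satisfy three properties: every vertex lies in some bag; for every edge, both endpoints lie together in some bag; and for every vertex, the bags containing it form a connected subtree. Here bags containing vertex 11 are not connected in the tree, so the decomposition is invalid.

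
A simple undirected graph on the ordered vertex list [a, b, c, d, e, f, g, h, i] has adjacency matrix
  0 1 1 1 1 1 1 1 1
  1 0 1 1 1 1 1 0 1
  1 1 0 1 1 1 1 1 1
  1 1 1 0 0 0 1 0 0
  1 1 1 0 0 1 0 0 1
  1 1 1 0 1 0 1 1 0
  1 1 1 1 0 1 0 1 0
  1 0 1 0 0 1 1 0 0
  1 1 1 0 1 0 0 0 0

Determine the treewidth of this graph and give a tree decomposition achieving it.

Treewidth 4.
One such decomposition:
Bags: B1 = {a, b, c, e, f}  B2 = {a, b, c, f, g}  B3 = {a, b, c, d, g}  B4 = {a, b, c, e, i}  B5 = {a, c, f, g, h}
Tree: B1–B2, B2–B3, B1–B4, B2–B5

Every bag has size at most 5, so the width is 5 − 1 = 4 and tw(G) ≤ 4. On the other hand G contains the 5-clique {a, c, f, g, h}. A clique must lie in a single bag of any decomposition, so no decomposition can have width below 4. The upper and lower bounds meet at 4, so that is the treewidth.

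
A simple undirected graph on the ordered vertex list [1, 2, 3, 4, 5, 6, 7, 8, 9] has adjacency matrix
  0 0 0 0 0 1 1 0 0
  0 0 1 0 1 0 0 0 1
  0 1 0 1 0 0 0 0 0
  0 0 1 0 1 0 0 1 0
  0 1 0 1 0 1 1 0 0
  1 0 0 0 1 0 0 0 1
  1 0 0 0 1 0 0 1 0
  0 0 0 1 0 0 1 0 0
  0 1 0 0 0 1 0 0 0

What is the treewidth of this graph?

3

A width-3 tree decomposition is:
Bags: B1 = {2, 3, 6, 9}  B2 = {2, 3, 5, 6}  B3 = {3, 4, 5, 6}  B4 = {1, 4, 5, 6}  B5 = {1, 4, 5, 7}  B6 = {1, 4, 7, 8}
Tree: B1–B2, B2–B3, B3–B4, B4–B5, B5–B6
Every bag has size at most 4, so the width is 4 − 1 = 3 and tw(G) ≤ 3. For the lower bound: the 4 vertex sets {2,3,9}, {6}, {5}, {1,4,7,8} are disjoint, each induces a connected subgraph, and every pair is joined by at least one edge of G. Contracting each set to a single vertex therefore yields K_{4} as a minor, and since treewidth is minor-monotone, tw(G) ≥ tw(K_{4}) = 3. Hence tw(G) = 3 exactly.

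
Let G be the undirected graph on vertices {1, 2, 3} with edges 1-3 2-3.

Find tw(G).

A width-1 tree decomposition is:
Bags: B1 = {1, 3}  B2 = {2, 3}
Tree: B1–B2
The largest bag has 2 vertices, giving width 1; this decomposition certifies tw(G) ≤ 1. Since G has at least one edge (e.g. 3–1), it is not an edgeless graph, so tw(G) ≥ 1. Combining the bounds, tw(G) = 1.

1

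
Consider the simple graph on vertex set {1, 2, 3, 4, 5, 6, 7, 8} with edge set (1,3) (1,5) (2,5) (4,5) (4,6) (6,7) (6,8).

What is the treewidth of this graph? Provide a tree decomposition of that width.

The largest bag has 2 vertices, giving width 1; this decomposition certifies tw(G) ≤ 1. Any graph with an edge has treewidth ≥ 1, and G has the edge 5–4. Therefore the treewidth is 1.

Treewidth 1.
Bags: B1 = {4, 5}  B2 = {4, 6}  B3 = {6, 7}  B4 = {6, 8}  B5 = {1, 5}  B6 = {1, 3}  B7 = {2, 5}
Tree: B1–B2, B2–B3, B3–B4, B1–B5, B5–B6, B1–B7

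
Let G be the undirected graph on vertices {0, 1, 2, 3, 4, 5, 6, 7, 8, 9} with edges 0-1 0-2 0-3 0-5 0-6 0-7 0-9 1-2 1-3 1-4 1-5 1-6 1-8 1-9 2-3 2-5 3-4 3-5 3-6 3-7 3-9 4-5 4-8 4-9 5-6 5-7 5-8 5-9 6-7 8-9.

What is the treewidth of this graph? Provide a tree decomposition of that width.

Treewidth 4.
One such decomposition:
Bags: B1 = {0, 1, 3, 5, 9}  B2 = {0, 1, 2, 3, 5}  B3 = {0, 1, 3, 5, 6}  B4 = {1, 3, 4, 5, 9}  B5 = {1, 4, 5, 8, 9}  B6 = {0, 3, 5, 6, 7}
Tree: B1–B2, B2–B3, B1–B4, B4–B5, B3–B6

Each bag holds 5 vertices, so the decomposition has width 4, which upper-bounds the treewidth. On the other hand G contains the 5-clique {1, 4, 5, 8, 9}. A clique must lie in a single bag of any decomposition, so no decomposition can have width below 4. Combining the bounds, tw(G) = 4.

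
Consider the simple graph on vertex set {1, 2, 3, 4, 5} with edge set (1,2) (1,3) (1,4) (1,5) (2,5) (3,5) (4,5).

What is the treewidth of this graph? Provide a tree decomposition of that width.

Every bag has size at most 3, so the width is 3 − 1 = 2 and tw(G) ≤ 2. Conversely, {1, 2, 5} is a clique of size 3, and the vertices of any clique must share a bag in every tree decomposition; so some bag has ≥ 3 vertices and tw(G) ≥ 2. Therefore the treewidth is 2.

Treewidth 2.
Bags: B1 = {1, 3, 5}  B2 = {1, 4, 5}  B3 = {1, 2, 5}
Tree: B1–B2, B1–B3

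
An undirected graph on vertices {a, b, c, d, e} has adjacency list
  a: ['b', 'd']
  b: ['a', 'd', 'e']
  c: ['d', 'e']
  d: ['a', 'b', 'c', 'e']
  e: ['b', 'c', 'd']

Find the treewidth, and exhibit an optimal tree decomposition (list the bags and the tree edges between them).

Every bag has size at most 3, so the width is 3 − 1 = 2 and tw(G) ≤ 2. For the lower bound, the 3 vertices {c, d, e} are pairwise adjacent, and any tree decomposition puts a clique entirely inside one bag — forcing width ≥ 2. The upper and lower bounds meet at 2, so that is the treewidth.

Treewidth 2.
Bags: B1 = {b, d, e}  B2 = {a, b, d}  B3 = {c, d, e}
Tree: B1–B2, B1–B3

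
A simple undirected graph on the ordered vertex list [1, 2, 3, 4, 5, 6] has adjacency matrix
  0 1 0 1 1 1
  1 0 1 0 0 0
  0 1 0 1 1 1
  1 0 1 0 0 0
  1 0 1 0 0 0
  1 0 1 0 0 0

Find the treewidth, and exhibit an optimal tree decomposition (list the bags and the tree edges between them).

Treewidth 2.
Bags: B1 = {1, 3, 5}  B2 = {1, 3, 4}  B3 = {1, 3, 6}  B4 = {1, 2, 3}
Tree: B1–B2, B2–B3, B3–B4

The largest bag has 3 vertices, giving width 2; this decomposition certifies tw(G) ≤ 2. The edges 5–1–4–3–5 form a cycle, so G is not a tree and its treewidth is at least 2. The upper and lower bounds meet at 2, so that is the treewidth.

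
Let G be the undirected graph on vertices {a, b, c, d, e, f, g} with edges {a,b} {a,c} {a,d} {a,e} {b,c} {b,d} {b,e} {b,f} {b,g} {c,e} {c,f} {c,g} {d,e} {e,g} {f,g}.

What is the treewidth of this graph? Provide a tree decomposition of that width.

Treewidth 3.
One optimal decomposition is:
Bags: B1 = {b, c, f, g}  B2 = {b, c, e, g}  B3 = {a, b, c, e}  B4 = {a, b, d, e}
Tree: B1–B2, B2–B3, B3–B4

Every bag has size at most 4, so the width is 4 − 1 = 3 and tw(G) ≤ 3. Conversely, {a, b, d, e} is a clique of size 4, and the vertices of any clique must share a bag in every tree decomposition; so some bag has ≥ 4 vertices and tw(G) ≥ 3. Therefore the treewidth is 3.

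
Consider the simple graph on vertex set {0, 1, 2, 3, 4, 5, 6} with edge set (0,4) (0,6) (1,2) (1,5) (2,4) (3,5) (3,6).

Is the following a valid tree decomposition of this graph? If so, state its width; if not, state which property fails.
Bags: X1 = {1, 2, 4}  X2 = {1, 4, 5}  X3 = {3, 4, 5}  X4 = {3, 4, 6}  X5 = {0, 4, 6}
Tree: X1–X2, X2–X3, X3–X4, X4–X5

Yes; width 2.

Vertex coverage: the bags together contain {0, 1, 2, 3, 4, 5, 6}, the full vertex set. Edge coverage: each edge of G has both endpoints in at least one bag. Running intersection: for every vertex, the bags containing it form a connected subtree. All three properties hold, so this is a valid tree decomposition of width max|bag| − 1 = 2, and hence tw(G) ≤ 2.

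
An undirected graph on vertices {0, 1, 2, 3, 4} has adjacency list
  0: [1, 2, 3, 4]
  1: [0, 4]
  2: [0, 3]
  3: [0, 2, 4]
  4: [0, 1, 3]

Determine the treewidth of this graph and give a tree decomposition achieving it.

Treewidth 2.
One such decomposition:
Bags: B1 = {0, 2, 3}  B2 = {0, 3, 4}  B3 = {0, 1, 4}
Tree: B1–B2, B2–B3

Every bag has size at most 3, so the width is 3 − 1 = 2 and tw(G) ≤ 2. On the other hand G contains the 3-clique {0, 1, 4}. A clique must lie in a single bag of any decomposition, so no decomposition can have width below 2. The upper and lower bounds meet at 2, so that is the treewidth.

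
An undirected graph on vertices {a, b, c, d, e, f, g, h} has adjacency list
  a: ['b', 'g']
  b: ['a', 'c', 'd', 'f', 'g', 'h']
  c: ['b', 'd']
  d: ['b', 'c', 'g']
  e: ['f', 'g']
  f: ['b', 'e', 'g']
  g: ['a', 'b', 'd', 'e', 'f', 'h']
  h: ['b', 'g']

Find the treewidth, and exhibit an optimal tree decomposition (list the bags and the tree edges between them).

The largest bag has 3 vertices, giving width 2; this decomposition certifies tw(G) ≤ 2. For the lower bound, the 3 vertices {e, f, g} are pairwise adjacent, and any tree decomposition puts a clique entirely inside one bag — forcing width ≥ 2. Combining the bounds, tw(G) = 2.

Treewidth 2.
One such decomposition:
Bags: B1 = {b, f, g}  B2 = {b, g, h}  B3 = {b, d, g}  B4 = {a, b, g}  B5 = {b, c, d}  B6 = {e, f, g}
Tree: B1–B2, B1–B3, B3–B4, B3–B5, B1–B6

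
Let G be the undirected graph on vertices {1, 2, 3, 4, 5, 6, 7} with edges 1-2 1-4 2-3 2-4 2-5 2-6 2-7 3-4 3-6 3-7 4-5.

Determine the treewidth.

A width-2 tree decomposition is:
Bags: B1 = {2, 3, 7}  B2 = {2, 3, 4}  B3 = {2, 4, 5}  B4 = {2, 3, 6}  B5 = {1, 2, 4}
Tree: B1–B2, B2–B3, B1–B4, B2–B5
The largest bag has 3 vertices, giving width 2; this decomposition certifies tw(G) ≤ 2. For the lower bound, the 3 vertices {1, 2, 4} are pairwise adjacent, and any tree decomposition puts a clique entirely inside one bag — forcing width ≥ 2. Hence tw(G) = 2 exactly.

2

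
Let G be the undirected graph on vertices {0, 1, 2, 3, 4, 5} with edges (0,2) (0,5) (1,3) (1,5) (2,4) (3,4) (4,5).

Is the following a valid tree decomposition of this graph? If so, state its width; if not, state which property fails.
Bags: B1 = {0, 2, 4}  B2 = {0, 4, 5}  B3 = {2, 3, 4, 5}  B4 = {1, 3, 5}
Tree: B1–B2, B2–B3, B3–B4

No — bags containing vertex 2 are not connected in the tree.

A tree decomposition must satisfy three properties: every vertex lies in some bag; for every edge, both endpoints lie together in some bag; and for every vertex, the bags containing it form a connected subtree. Here bags containing vertex 2 are not connected in the tree, so the decomposition is invalid.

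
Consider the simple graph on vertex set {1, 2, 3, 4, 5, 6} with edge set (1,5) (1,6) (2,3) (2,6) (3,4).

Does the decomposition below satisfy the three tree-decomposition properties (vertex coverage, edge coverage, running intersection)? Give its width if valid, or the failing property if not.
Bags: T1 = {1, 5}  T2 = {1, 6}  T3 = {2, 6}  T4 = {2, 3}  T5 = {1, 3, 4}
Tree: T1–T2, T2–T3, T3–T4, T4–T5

No — bags containing vertex 1 are not connected in the tree.

A tree decomposition must satisfy three properties: every vertex lies in some bag; for every edge, both endpoints lie together in some bag; and for every vertex, the bags containing it form a connected subtree. Here bags containing vertex 1 are not connected in the tree, so the decomposition is invalid.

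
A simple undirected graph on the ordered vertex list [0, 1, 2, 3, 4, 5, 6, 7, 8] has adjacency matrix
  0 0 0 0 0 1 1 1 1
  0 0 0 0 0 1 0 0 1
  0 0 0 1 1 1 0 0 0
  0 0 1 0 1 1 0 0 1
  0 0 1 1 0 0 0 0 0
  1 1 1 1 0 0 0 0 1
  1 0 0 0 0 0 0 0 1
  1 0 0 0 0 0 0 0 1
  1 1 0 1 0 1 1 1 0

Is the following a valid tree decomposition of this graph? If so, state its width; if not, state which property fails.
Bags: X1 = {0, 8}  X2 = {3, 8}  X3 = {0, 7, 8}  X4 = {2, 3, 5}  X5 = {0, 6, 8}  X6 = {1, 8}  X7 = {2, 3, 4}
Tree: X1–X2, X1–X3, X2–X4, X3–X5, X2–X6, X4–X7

No — edge (0,5) lies in no bag.

A tree decomposition must satisfy three properties: every vertex lies in some bag; for every edge, both endpoints lie together in some bag; and for every vertex, the bags containing it form a connected subtree. Here edge (0,5) lies in no bag, so the decomposition is invalid.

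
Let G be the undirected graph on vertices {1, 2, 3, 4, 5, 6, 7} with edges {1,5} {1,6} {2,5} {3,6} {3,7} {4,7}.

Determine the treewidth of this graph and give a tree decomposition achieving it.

Each bag holds 2 vertices, so the decomposition has width 1, which upper-bounds the treewidth. Since G has at least one edge (e.g. 2–5), it is not an edgeless graph, so tw(G) ≥ 1. The upper and lower bounds meet at 1, so that is the treewidth.

Treewidth 1.
Bags: B1 = {2, 5}  B2 = {1, 5}  B3 = {1, 6}  B4 = {3, 6}  B5 = {3, 7}  B6 = {4, 7}
Tree: B1–B2, B2–B3, B3–B4, B4–B5, B5–B6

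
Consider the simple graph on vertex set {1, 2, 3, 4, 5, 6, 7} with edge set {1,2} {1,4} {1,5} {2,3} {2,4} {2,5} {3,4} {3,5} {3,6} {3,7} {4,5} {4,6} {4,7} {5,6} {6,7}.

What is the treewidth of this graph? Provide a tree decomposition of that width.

Treewidth 3.
One optimal decomposition is:
Bags: B1 = {2, 3, 4, 5}  B2 = {1, 2, 4, 5}  B3 = {3, 4, 5, 6}  B4 = {3, 4, 6, 7}
Tree: B1–B2, B1–B3, B3–B4

The largest bag has 4 vertices, giving width 3; this decomposition certifies tw(G) ≤ 3. On the other hand G contains the 4-clique {1, 2, 4, 5}. A clique must lie in a single bag of any decomposition, so no decomposition can have width below 3. Therefore the treewidth is 3.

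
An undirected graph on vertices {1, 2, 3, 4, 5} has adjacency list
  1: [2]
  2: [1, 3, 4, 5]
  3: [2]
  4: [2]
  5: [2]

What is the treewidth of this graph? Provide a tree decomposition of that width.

Every bag has size at most 2, so the width is 2 − 1 = 1 and tw(G) ≤ 1. Since G has at least one edge (e.g. 2–4), it is not an edgeless graph, so tw(G) ≥ 1. Therefore the treewidth is 1.

Treewidth 1.
Bags: B1 = {2, 4}  B2 = {2, 3}  B3 = {2, 5}  B4 = {1, 2}
Tree: B1–B2, B1–B3, B3–B4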